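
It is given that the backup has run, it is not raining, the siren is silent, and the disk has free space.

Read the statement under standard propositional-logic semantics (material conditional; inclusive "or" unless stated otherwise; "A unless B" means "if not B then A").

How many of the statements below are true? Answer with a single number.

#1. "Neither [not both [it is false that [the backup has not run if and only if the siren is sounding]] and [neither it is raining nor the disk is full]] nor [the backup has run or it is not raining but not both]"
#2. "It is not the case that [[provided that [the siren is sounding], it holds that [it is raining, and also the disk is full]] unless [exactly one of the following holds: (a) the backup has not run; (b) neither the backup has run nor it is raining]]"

0

Let G = "the backup has run" (T), L = "the siren is sounding" (F), U = "it is raining" (F), R = "the disk is full" (F).

#1: Parsed as (¬(¬G ↔ L) ↑ (U ↓ R)) ↓ (G ⊕ ¬U)

¬G = ¬T = F
¬G ↔ L = F ↔ F = T
¬(¬G ↔ L) = ¬T = F
U ↓ R = F ↓ F = T
¬(¬G ↔ L) ↑ (U ↓ R) = F ↑ T = T
¬U = ¬F = T
G ⊕ ¬U = T ⊕ T = F
(¬(¬G ↔ L) ↑ (U ↓ R)) ↓ (G ⊕ ¬U) = T ↓ F = F
Hence #1 is false.

#2: In symbols: ¬((L → (U ∧ R)) ∨ (¬G ⊕ (G ↓ U)))

U ∧ R = F ∧ F = F
L → (U ∧ R) = F → F = T
¬G = ¬T = F
G ↓ U = T ↓ F = F
¬G ⊕ (G ↓ U) = F ⊕ F = F
(L → (U ∧ R)) ∨ (¬G ⊕ (G ↓ U)) = T ∨ F = T
¬((L → (U ∧ R)) ∨ (¬G ⊕ (G ↓ U))) = ¬T = F
Hence #2 is false.

0 of the 2 statements are true (none).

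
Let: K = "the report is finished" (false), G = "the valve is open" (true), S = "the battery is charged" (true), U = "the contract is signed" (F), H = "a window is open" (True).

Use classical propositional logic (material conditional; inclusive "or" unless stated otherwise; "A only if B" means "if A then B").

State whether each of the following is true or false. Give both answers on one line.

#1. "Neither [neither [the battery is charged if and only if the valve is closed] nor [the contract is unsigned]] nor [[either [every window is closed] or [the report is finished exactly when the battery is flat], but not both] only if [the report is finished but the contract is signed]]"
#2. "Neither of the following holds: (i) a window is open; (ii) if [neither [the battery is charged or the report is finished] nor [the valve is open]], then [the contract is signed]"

#1: Parsed as ((S <-> ~G) nor ~U) nor ((~H xor (K <-> ~S)) -> (K & U))

~G = ~T = F
S <-> ~G = T <-> F = F
~U = ~F = T
(S <-> ~G) nor ~U = F nor T = F
~H = ~T = F
~S = ~T = F
K <-> ~S = F <-> F = T
~H xor (K <-> ~S) = F xor T = T
K & U = F & F = F
(~H xor (K <-> ~S)) -> (K & U) = T -> F = F
((S <-> ~G) nor ~U) nor ((~H xor (K <-> ~S)) -> (K & U)) = F nor F = T
Hence #1 is true.

#2: This is H nor (((S | K) nor G) -> U).

S | K = T | F = T
(S | K) nor G = T nor T = F
((S | K) nor G) -> U = F -> F = T
H nor (((S | K) nor G) -> U) = T nor T = F
Thus #2 is false.

#1 T; #2 F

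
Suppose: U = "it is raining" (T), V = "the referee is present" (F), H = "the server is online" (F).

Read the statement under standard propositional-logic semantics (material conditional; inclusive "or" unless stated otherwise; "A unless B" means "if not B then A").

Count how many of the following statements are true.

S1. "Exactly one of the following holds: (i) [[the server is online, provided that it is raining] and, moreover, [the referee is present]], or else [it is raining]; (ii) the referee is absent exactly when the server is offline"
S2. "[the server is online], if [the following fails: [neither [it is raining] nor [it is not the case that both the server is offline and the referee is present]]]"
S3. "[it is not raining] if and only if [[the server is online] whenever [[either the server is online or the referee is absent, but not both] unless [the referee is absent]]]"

S1: This is (((U → H) ∧ V) ∨ U) ⊕ (¬V ↔ ¬H).

U → H = T → F = F
(U → H) ∧ V = F ∧ F = F
((U → H) ∧ V) ∨ U = F ∨ T = T
¬V = ¬F = T
¬H = ¬F = T
¬V ↔ ¬H = T ↔ T = T
(((U → H) ∧ V) ∨ U) ⊕ (¬V ↔ ¬H) = T ⊕ T = F
So S1 is false.

S2: In symbols: ¬(U ↓ (¬H ↑ V)) → H

¬H = ¬F = T
¬H ↑ V = T ↑ F = T
U ↓ (¬H ↑ V) = T ↓ T = F
¬(U ↓ (¬H ↑ V)) = ¬F = T
¬(U ↓ (¬H ↑ V)) → H = T → F = F
Hence S2 is false.

S3: Parsed as ¬U ↔ (((H ⊕ ¬V) ∨ ¬V) → H)

¬U = ¬T = F
¬V = ¬F = T
H ⊕ ¬V = F ⊕ T = T
¬V = ¬F = T
(H ⊕ ¬V) ∨ ¬V = T ∨ T = T
((H ⊕ ¬V) ∨ ¬V) → H = T → F = F
¬U ↔ (((H ⊕ ¬V) ∨ ¬V) → H) = F ↔ F = T
Hence S3 is true.

1 of the 3 statements is true (S3).

1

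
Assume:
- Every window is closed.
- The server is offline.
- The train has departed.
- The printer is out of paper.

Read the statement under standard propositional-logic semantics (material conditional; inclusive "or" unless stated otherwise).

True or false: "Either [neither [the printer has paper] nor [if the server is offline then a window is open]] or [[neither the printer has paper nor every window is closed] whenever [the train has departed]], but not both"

Let V = "the printer has paper" (F), S = "the server is online" (F), P = "a window is open" (F), W = "the train has departed" (T).
This is (V nor (~S -> P)) xor (W -> (V nor ~P)).

~S = ~F = T
~S -> P = T -> F = F
V nor (~S -> P) = F nor F = T
~P = ~F = T
V nor ~P = F nor T = F
W -> (V nor ~P) = T -> F = F
(V nor (~S -> P)) xor (W -> (V nor ~P)) = T xor F = T

True.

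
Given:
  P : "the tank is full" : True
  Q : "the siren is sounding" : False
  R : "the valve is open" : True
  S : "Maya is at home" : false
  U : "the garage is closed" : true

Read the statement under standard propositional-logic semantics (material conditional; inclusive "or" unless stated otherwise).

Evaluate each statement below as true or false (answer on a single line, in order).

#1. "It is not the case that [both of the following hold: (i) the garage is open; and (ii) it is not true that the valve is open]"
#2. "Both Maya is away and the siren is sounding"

#1 true, #2 false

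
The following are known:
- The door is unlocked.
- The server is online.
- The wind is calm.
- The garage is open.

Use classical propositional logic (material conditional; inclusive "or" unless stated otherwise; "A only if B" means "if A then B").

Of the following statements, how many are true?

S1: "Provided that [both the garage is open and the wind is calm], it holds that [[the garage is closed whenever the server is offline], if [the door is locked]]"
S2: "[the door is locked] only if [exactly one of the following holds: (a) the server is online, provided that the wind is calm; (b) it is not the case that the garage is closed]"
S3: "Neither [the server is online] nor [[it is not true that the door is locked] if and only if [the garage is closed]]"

2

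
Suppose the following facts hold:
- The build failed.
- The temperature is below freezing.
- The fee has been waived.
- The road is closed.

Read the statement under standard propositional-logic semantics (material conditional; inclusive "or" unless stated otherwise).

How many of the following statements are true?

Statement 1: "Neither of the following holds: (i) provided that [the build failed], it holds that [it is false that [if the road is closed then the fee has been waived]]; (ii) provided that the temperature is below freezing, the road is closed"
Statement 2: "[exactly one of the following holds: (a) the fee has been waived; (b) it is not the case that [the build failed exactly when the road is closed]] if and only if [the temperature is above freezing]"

0

Let P = "the build passed" (F), S = "the road is closed" (T), R = "the fee has been waived" (T), Q = "the temperature is below freezing" (T).

Statement 1: In symbols: (¬P → ¬(S → R)) ↓ (Q → S)

¬P = ¬F = T
S → R = T → T = T
¬(S → R) = ¬T = F
¬P → ¬(S → R) = T → F = F
Q → S = T → T = T
(¬P → ¬(S → R)) ↓ (Q → S) = F ↓ T = F
So Statement 1 is false.

Statement 2: Parsed as (R ⊕ ¬(¬P ↔ S)) ↔ ¬Q

¬P = ¬F = T
¬P ↔ S = T ↔ T = T
¬(¬P ↔ S) = ¬T = F
R ⊕ ¬(¬P ↔ S) = T ⊕ F = T
¬Q = ¬T = F
(R ⊕ ¬(¬P ↔ S)) ↔ ¬Q = T ↔ F = F
Thus Statement 2 is false.

True statements: 0 (none).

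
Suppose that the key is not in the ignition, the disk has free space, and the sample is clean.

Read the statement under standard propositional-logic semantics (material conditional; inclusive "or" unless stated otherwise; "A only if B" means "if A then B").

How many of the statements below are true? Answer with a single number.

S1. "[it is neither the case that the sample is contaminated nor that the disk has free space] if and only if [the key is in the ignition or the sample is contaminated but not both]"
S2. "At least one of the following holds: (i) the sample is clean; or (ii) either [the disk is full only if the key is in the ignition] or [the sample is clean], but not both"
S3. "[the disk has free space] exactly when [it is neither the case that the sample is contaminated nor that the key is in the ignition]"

3

Let R = "the sample is contaminated" (False), Q = "the disk is full" (False), P = "the key is in the ignition" (False).

S1: This is (R nor not Q) iff (P xor R).

not Q = not False = True
R nor not Q = False nor True = False
P xor R = False xor False = False
(R nor not Q) iff (P xor R) = False iff False = True
Hence S1 is true.

S2: In symbols: not R or ((Q -> P) xor not R)

not R = not False = True
Q -> P = False -> False = True
not R = not False = True
(Q -> P) xor not R = True xor True = False
not R or ((Q -> P) xor not R) = True or False = True
Thus S2 is true.

S3: Formalization: not Q iff (R nor P)

not Q = not False = True
R nor P = False nor False = True
not Q iff (R nor P) = True iff True = True
Thus S3 is true.

3 of the 3 statements are true.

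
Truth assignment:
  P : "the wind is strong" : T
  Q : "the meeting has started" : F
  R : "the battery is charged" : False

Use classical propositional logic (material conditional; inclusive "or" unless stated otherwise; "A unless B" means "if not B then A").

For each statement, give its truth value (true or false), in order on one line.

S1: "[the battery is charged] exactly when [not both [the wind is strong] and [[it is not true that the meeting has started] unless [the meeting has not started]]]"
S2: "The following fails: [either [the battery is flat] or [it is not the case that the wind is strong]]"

S1: Formalization: R <-> (P nand (~Q | ~Q))

~Q = ~F = T
~Q = ~F = T
~Q | ~Q = T | T = T
P nand (~Q | ~Q) = T nand T = F
R <-> (P nand (~Q | ~Q)) = F <-> F = T
Thus S1 is true.

S2: This is ~(~R | ~P).

~R = ~F = T
~P = ~T = F
~R | ~P = T | F = T
~(~R | ~P) = ~T = F
Thus S2 is false.

S1 True, S2 False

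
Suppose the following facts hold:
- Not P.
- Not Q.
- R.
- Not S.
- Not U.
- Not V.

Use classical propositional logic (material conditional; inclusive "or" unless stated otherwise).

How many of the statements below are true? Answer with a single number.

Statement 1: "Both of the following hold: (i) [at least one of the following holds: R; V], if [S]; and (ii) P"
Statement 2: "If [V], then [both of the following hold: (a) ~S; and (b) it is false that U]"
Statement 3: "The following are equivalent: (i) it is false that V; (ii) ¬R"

1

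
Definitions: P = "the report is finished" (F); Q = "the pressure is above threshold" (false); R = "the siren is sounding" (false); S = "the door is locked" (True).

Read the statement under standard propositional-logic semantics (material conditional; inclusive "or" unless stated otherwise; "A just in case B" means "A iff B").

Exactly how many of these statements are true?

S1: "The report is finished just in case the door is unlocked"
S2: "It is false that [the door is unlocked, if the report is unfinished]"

2

S1: Formalization: P iff not S

not S = not True = False
P iff not S = False iff False = True
Hence S1 is true.

S2: In symbols: not (not P -> not S)

not P = not False = True
not S = not True = False
not P -> not S = True -> False = False
not (not P -> not S) = not False = True
So S2 is true.

2 of the 2 statements are true (S1, S2).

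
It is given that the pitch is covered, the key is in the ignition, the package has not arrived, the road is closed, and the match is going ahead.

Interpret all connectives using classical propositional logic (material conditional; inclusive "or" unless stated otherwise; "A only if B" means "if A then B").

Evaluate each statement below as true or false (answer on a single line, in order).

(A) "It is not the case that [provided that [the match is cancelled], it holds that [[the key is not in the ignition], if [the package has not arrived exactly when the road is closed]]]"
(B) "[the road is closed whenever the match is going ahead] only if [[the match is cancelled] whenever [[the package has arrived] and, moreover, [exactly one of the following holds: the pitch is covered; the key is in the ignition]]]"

(A) F / (B) T

Let U = "the match is cancelled" (F), R = "the package has arrived" (F), S = "the road is closed" (T), Q = "the key is in the ignition" (T), P = "the pitch is covered" (T).

(A): This is ~(U -> ((~R <-> S) -> ~Q)).

~R = ~F = T
~R <-> S = T <-> T = T
~Q = ~T = F
(~R <-> S) -> ~Q = T -> F = F
U -> ((~R <-> S) -> ~Q) = F -> F = T
~(U -> ((~R <-> S) -> ~Q)) = ~T = F
Thus (A) is false.

(B): In symbols: (~U -> S) -> ((R & (P xor Q)) -> U)

~U = ~F = T
~U -> S = T -> T = T
P xor Q = T xor T = F
R & (P xor Q) = F & F = F
(R & (P xor Q)) -> U = F -> F = T
(~U -> S) -> ((R & (P xor Q)) -> U) = T -> T = T
Hence (B) is true.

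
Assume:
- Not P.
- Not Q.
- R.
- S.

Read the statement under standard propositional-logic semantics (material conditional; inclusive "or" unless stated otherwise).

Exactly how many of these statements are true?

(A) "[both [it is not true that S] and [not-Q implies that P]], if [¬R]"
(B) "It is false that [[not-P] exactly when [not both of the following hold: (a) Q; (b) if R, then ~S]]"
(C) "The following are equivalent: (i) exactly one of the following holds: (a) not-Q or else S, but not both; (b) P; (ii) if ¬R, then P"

1

(A): This is not R -> (not S and (not Q -> P)).

not R = not True = False
not S = not True = False
not Q = not False = True
not Q -> P = True -> False = False
not S and (not Q -> P) = False and False = False
not R -> (not S and (not Q -> P)) = False -> False = True
Thus (A) is true.

(B): In symbols: not (not P iff (Q nand (R -> not S)))

not P = not False = True
not S = not True = False
R -> not S = True -> False = False
Q nand (R -> not S) = False nand False = True
not P iff (Q nand (R -> not S)) = True iff True = True
not (not P iff (Q nand (R -> not S))) = not True = False
Hence (B) is false.

(C): This is ((not Q xor S) xor P) iff (not R -> P).

not Q = not False = True
not Q xor S = True xor True = False
(not Q xor S) xor P = False xor False = False
not R = not True = False
not R -> P = False -> False = True
((not Q xor S) xor P) iff (not R -> P) = False iff True = False
So (C) is false.

Count: 1.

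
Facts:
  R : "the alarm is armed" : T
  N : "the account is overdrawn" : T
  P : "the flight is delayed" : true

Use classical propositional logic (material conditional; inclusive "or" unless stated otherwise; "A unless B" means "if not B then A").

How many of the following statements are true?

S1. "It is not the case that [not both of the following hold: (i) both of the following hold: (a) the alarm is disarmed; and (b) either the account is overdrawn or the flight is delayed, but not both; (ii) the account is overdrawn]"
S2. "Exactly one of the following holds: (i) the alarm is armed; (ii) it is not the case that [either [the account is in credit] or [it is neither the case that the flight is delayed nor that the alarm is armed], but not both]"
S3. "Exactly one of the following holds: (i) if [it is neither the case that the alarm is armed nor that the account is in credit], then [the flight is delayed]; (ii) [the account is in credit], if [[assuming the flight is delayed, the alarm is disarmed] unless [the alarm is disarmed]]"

S1: Parsed as ~((~R & (N xor P)) nand N)

~R = ~T = F
N xor P = T xor T = F
~R & (N xor P) = F & F = F
(~R & (N xor P)) nand N = F nand T = T
~((~R & (N xor P)) nand N) = ~T = F
Hence S1 is false.

S2: In symbols: R xor ~(~N xor (P nor R))

~N = ~T = F
P nor R = T nor T = F
~N xor (P nor R) = F xor F = F
~(~N xor (P nor R)) = ~F = T
R xor ~(~N xor (P nor R)) = T xor T = F
Thus S2 is false.

S3: Parsed as ((R nor ~N) -> P) xor (((P -> ~R) | ~R) -> ~N)

~N = ~T = F
R nor ~N = T nor F = F
(R nor ~N) -> P = F -> T = T
~R = ~T = F
P -> ~R = T -> F = F
~R = ~T = F
(P -> ~R) | ~R = F | F = F
~N = ~T = F
((P -> ~R) | ~R) -> ~N = F -> F = T
((R nor ~N) -> P) xor (((P -> ~R) | ~R) -> ~N) = T xor T = F
Thus S3 is false.

0 of the 3 statements are true (none).

0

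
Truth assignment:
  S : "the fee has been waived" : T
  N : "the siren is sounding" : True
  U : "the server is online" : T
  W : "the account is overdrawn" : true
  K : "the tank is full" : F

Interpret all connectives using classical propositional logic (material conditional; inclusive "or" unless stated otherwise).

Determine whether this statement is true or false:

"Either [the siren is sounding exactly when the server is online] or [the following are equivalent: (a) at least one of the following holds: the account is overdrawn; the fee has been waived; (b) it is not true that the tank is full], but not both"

Values: N=T, U=T, W=T, S=T, K=F.
In symbols: (N ↔ U) ⊕ ((W ∨ S) ↔ ¬K)

N ↔ U = T ↔ T = T
W ∨ S = T ∨ T = T
¬K = ¬F = T
(W ∨ S) ↔ ¬K = T ↔ T = T
(N ↔ U) ⊕ ((W ∨ S) ↔ ¬K) = T ⊕ T = F

False.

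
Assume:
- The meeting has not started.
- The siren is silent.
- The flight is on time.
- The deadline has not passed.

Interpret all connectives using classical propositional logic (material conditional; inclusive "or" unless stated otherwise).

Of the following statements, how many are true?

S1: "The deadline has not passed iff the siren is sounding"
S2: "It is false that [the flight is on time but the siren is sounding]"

1

Let W = "the deadline has passed" (F), V = "the siren is sounding" (F), H = "the flight is delayed" (F).

S1: Parsed as ~W <-> V

~W = ~F = T
~W <-> V = T <-> F = F
So S1 is false.

S2: Parsed as ~(~H & V)

~H = ~F = T
~H & V = T & F = F
~(~H & V) = ~F = T
Hence S2 is true.

1 of the 2 statements is true (S2).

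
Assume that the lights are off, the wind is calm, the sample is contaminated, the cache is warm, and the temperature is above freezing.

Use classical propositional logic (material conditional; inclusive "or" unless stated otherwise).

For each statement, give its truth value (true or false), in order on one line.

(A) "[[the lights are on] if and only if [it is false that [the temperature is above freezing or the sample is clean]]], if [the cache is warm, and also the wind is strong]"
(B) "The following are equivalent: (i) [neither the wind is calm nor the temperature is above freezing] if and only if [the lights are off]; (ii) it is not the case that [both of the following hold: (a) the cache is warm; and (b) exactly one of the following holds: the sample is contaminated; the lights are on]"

(A) true; (B) true

Let S = "the cache is warm" (True), U = "the wind is strong" (False), W = "the lights are on" (False), M = "the temperature is below freezing" (False), L = "the sample is contaminated" (True).

(A): Formalization: (S and U) -> (W iff not (not M or not L))

S and U = True and False = False
not M = not False = True
not L = not True = False
not M or not L = True or False = True
not (not M or not L) = not True = False
W iff not (not M or not L) = False iff False = True
(S and U) -> (W iff not (not M or not L)) = False -> True = True
Thus (A) is true.

(B): Formalization: ((not U nor not M) iff not W) iff not (S and (L xor W))

not U = not False = True
not M = not False = True
not U nor not M = True nor True = False
not W = not False = True
(not U nor not M) iff not W = False iff True = False
L xor W = True xor False = True
S and (L xor W) = True and True = True
not (S and (L xor W)) = not True = False
((not U nor not M) iff not W) iff not (S and (L xor W)) = False iff False = True
So (B) is true.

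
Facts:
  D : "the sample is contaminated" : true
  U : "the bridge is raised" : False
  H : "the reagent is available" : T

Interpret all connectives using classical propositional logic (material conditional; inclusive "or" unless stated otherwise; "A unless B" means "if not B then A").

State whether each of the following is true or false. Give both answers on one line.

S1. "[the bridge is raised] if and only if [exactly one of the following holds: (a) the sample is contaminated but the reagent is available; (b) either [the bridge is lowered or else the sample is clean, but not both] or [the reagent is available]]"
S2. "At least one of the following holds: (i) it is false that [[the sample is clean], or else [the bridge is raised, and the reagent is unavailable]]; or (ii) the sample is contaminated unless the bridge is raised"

S1: Formalization: U ↔ ((D ∧ H) ⊕ ((¬U ⊕ ¬D) ∨ H))

D ∧ H = T ∧ T = T
¬U = ¬F = T
¬D = ¬T = F
¬U ⊕ ¬D = T ⊕ F = T
(¬U ⊕ ¬D) ∨ H = T ∨ T = T
(D ∧ H) ⊕ ((¬U ⊕ ¬D) ∨ H) = T ⊕ T = F
U ↔ ((D ∧ H) ⊕ ((¬U ⊕ ¬D) ∨ H)) = F ↔ F = T
So S1 is true.

S2: Formalization: ¬(¬D ∨ (U ∧ ¬H)) ∨ (D ∨ U)

¬D = ¬T = F
¬H = ¬T = F
U ∧ ¬H = F ∧ F = F
¬D ∨ (U ∧ ¬H) = F ∨ F = F
¬(¬D ∨ (U ∧ ¬H)) = ¬F = T
D ∨ U = T ∨ F = T
¬(¬D ∨ (U ∧ ¬H)) ∨ (D ∨ U) = T ∨ T = T
Hence S2 is true.

S1 True, S2 True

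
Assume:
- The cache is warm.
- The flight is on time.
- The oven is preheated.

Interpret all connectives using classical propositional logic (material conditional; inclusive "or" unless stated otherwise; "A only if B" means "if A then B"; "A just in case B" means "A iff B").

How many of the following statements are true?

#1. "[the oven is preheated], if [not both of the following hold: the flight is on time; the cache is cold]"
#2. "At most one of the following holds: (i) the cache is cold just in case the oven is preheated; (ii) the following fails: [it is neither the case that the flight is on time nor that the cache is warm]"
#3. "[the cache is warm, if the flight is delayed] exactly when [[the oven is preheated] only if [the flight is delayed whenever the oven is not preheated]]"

3

Let G = "the flight is delayed" (F), U = "the cache is warm" (T), R = "the oven is preheated" (T).

#1: Parsed as (~G nand ~U) -> R

~G = ~F = T
~U = ~T = F
~G nand ~U = T nand F = T
(~G nand ~U) -> R = T -> T = T
Thus #1 is true.

#2: Formalization: (~U <-> R) nand ~(~G nor U)

~U = ~T = F
~U <-> R = F <-> T = F
~G = ~F = T
~G nor U = T nor T = F
~(~G nor U) = ~F = T
(~U <-> R) nand ~(~G nor U) = F nand T = T
So #2 is true.

#3: Formalization: (G -> U) <-> (R -> (~R -> G))

G -> U = F -> T = T
~R = ~T = F
~R -> G = F -> F = T
R -> (~R -> G) = T -> T = T
(G -> U) <-> (R -> (~R -> G)) = T <-> T = T
Thus #3 is true.

3 of the 3 statements are true (#1, #2, #3).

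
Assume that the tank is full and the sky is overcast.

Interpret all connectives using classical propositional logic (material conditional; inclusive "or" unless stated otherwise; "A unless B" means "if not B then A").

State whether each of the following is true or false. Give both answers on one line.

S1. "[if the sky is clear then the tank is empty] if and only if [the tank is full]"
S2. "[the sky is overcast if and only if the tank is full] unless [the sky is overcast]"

Let Q = "the sky is overcast" (T), P = "the tank is full" (T).

S1: This is (¬Q → ¬P) ↔ P.

¬Q = ¬T = F
¬P = ¬T = F
¬Q → ¬P = F → F = T
(¬Q → ¬P) ↔ P = T ↔ T = T
Thus S1 is true.

S2: Parsed as (Q ↔ P) ∨ Q

Q ↔ P = T ↔ T = T
(Q ↔ P) ∨ Q = T ∨ T = T
Thus S2 is true.

S1 true; S2 true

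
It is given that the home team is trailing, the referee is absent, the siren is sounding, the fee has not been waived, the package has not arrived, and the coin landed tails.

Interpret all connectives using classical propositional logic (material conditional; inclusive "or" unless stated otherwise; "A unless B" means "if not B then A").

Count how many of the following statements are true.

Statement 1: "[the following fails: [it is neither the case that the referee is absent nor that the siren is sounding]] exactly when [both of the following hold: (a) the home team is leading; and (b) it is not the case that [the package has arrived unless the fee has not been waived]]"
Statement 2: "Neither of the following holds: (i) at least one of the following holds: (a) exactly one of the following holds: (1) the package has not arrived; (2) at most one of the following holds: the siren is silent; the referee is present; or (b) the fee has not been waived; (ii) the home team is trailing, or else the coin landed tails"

Let Q = "the referee is present" (False), R = "the siren is sounding" (True), P = "the home team is leading" (False), U = "the package has arrived" (False), S = "the fee has been waived" (False), V = "the coin landed heads" (False).

Statement 1: In symbols: not (not Q nor R) iff (P and not (U or not S))

not Q = not False = True
not Q nor R = True nor True = False
not (not Q nor R) = not False = True
not S = not False = True
U or not S = False or True = True
not (U or not S) = not True = False
P and not (U or not S) = False and False = False
not (not Q nor R) iff (P and not (U or not S)) = True iff False = False
Thus Statement 1 is false.

Statement 2: Formalization: ((not U xor (not R nand Q)) or not S) nor (not P or not V)

not U = not False = True
not R = not True = False
not R nand Q = False nand False = True
not U xor (not R nand Q) = True xor True = False
not S = not False = True
(not U xor (not R nand Q)) or not S = False or True = True
not P = not False = True
not V = not False = True
not P or not V = True or True = True
((not U xor (not R nand Q)) or not S) nor (not P or not V) = True nor True = False
Hence Statement 2 is false.

True statements: 0 (none).

0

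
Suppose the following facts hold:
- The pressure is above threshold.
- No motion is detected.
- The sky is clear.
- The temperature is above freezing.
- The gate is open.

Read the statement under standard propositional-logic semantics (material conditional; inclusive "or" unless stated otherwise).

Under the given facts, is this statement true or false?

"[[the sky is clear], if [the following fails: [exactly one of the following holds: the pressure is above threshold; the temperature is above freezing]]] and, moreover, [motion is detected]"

Let P = "the pressure is above threshold" (T), S = "the temperature is below freezing" (F), R = "the sky is overcast" (F), Q = "motion is detected" (F).
Formalization: (¬(P ⊕ ¬S) → ¬R) ∧ Q

¬S = ¬F = T
P ⊕ ¬S = T ⊕ T = F
¬(P ⊕ ¬S) = ¬F = T
¬R = ¬F = T
¬(P ⊕ ¬S) → ¬R = T → T = T
(¬(P ⊕ ¬S) → ¬R) ∧ Q = T ∧ F = F

The statement is false.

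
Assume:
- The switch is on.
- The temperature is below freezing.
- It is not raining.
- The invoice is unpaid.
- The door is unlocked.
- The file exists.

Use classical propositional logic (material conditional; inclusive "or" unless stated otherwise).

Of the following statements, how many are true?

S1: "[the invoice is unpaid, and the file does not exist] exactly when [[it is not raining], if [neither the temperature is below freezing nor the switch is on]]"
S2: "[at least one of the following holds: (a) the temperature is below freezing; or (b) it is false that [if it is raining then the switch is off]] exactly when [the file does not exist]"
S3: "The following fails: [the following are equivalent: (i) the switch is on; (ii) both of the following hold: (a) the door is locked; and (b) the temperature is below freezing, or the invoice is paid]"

Let S = "the invoice is paid" (F), V = "the file exists" (T), Q = "the temperature is below freezing" (T), P = "the switch is on" (T), R = "it is raining" (F), U = "the door is locked" (F).

S1: Parsed as (¬S ∧ ¬V) ↔ ((Q ↓ P) → ¬R)

¬S = ¬F = T
¬V = ¬T = F
¬S ∧ ¬V = T ∧ F = F
Q ↓ P = T ↓ T = F
¬R = ¬F = T
(Q ↓ P) → ¬R = F → T = T
(¬S ∧ ¬V) ↔ ((Q ↓ P) → ¬R) = F ↔ T = F
Hence S1 is false.

S2: In symbols: (Q ∨ ¬(R → ¬P)) ↔ ¬V

¬P = ¬T = F
R → ¬P = F → F = T
¬(R → ¬P) = ¬T = F
Q ∨ ¬(R → ¬P) = T ∨ F = T
¬V = ¬T = F
(Q ∨ ¬(R → ¬P)) ↔ ¬V = T ↔ F = F
Thus S2 is false.

S3: Formalization: ¬(P ↔ (U ∧ (Q ∨ S)))

Q ∨ S = T ∨ F = T
U ∧ (Q ∨ S) = F ∧ T = F
P ↔ (U ∧ (Q ∨ S)) = T ↔ F = F
¬(P ↔ (U ∧ (Q ∨ S))) = ¬F = T
Hence S3 is true.

1 of the 3 statements is true.

1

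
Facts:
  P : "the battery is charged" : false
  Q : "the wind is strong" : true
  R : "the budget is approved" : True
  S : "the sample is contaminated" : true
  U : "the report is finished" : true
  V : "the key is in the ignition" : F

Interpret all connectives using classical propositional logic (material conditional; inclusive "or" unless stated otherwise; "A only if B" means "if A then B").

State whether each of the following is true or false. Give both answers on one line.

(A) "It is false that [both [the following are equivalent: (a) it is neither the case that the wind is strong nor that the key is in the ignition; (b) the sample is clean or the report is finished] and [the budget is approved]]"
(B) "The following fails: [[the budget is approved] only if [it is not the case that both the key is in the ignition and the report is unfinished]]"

(A) T; (B) F

(A): Formalization: ~(((Q nor V) <-> (~S | U)) & R)

Q nor V = T nor F = F
~S = ~T = F
~S | U = F | T = T
(Q nor V) <-> (~S | U) = F <-> T = F
((Q nor V) <-> (~S | U)) & R = F & T = F
~(((Q nor V) <-> (~S | U)) & R) = ~F = T
So (A) is true.

(B): In symbols: ~(R -> (V nand ~U))

~U = ~T = F
V nand ~U = F nand F = T
R -> (V nand ~U) = T -> T = T
~(R -> (V nand ~U)) = ~T = F
Thus (B) is false.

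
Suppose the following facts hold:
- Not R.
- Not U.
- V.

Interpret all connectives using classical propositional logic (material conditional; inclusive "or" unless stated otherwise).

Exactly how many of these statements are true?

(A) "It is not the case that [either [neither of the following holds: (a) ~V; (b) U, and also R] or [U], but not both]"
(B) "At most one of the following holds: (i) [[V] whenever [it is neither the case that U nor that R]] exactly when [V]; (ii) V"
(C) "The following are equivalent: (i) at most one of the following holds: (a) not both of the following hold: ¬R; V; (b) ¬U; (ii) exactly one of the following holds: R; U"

(A): Formalization: not ((not V nor (U and R)) xor U)

not V = not True = False
U and R = False and False = False
not V nor (U and R) = False nor False = True
(not V nor (U and R)) xor U = True xor False = True
not ((not V nor (U and R)) xor U) = not True = False
Thus (A) is false.

(B): This is (((U nor R) -> V) iff V) nand V.

U nor R = False nor False = True
(U nor R) -> V = True -> True = True
((U nor R) -> V) iff V = True iff True = True
(((U nor R) -> V) iff V) nand V = True nand True = False
So (B) is false.

(C): In symbols: ((not R nand V) nand not U) iff (R xor U)

not R = not False = True
not R nand V = True nand True = False
not U = not False = True
(not R nand V) nand not U = False nand True = True
R xor U = False xor False = False
((not R nand V) nand not U) iff (R xor U) = True iff False = False
Thus (C) is false.

0 of the 3 statements are true (none).

0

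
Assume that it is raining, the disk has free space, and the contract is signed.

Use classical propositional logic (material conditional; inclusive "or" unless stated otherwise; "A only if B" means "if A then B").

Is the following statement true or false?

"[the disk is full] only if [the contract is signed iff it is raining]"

Let Q = "the disk is full" (False), R = "the contract is signed" (True), P = "it is raining" (True).
In symbols: Q -> (R iff P)

R iff P = True iff True = True
Q -> (R iff P) = False -> True = True

true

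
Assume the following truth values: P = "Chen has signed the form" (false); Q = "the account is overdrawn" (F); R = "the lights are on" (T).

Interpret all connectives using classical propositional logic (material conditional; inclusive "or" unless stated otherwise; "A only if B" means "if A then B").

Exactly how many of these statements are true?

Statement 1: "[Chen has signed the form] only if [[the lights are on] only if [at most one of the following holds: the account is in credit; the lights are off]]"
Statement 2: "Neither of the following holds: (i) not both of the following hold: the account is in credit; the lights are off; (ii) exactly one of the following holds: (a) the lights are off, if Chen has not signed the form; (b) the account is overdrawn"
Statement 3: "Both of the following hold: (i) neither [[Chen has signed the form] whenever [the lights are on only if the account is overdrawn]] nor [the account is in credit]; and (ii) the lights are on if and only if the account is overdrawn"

Statement 1: This is P -> (R -> (not Q nand not R)).

not Q = not False = True
not R = not True = False
not Q nand not R = True nand False = True
R -> (not Q nand not R) = True -> True = True
P -> (R -> (not Q nand not R)) = False -> True = True
So Statement 1 is true.

Statement 2: Parsed as (not Q nand not R) nor ((not P -> not R) xor Q)

not Q = not False = True
not R = not True = False
not Q nand not R = True nand False = True
not P = not False = True
not R = not True = False
not P -> not R = True -> False = False
(not P -> not R) xor Q = False xor False = False
(not Q nand not R) nor ((not P -> not R) xor Q) = True nor False = False
So Statement 2 is false.

Statement 3: In symbols: (((R -> Q) -> P) nor not Q) and (R iff Q)

R -> Q = True -> False = False
(R -> Q) -> P = False -> False = True
not Q = not False = True
((R -> Q) -> P) nor not Q = True nor True = False
R iff Q = True iff False = False
(((R -> Q) -> P) nor not Q) and (R iff Q) = False and False = False
So Statement 3 is false.

1 of the 3 statements is true.

1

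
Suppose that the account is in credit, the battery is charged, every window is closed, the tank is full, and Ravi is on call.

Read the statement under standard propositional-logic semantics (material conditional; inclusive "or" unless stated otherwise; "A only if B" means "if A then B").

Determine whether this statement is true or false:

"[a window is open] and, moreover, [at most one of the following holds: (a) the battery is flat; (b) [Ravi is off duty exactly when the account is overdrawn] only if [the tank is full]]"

False

Let R = "a window is open" (F), Q = "the battery is charged" (T), U = "Ravi is on call" (T), P = "the account is overdrawn" (F), S = "the tank is full" (T).
Formalization: R & (~Q nand ((~U <-> P) -> S))

~Q = ~T = F
~U = ~T = F
~U <-> P = F <-> F = T
(~U <-> P) -> S = T -> T = T
~Q nand ((~U <-> P) -> S) = F nand T = T
R & (~Q nand ((~U <-> P) -> S)) = F & T = F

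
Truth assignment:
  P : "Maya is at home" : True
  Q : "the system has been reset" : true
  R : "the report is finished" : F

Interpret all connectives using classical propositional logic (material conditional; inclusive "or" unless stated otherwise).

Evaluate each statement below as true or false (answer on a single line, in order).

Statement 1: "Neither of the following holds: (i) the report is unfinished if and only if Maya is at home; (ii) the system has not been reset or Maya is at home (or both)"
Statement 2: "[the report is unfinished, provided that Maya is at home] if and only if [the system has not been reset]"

Statement 1: Formalization: (¬R ↔ P) ↓ (¬Q ∨ P)

¬R = ¬F = T
¬R ↔ P = T ↔ T = T
¬Q = ¬T = F
¬Q ∨ P = F ∨ T = T
(¬R ↔ P) ↓ (¬Q ∨ P) = T ↓ T = F
Hence Statement 1 is false.

Statement 2: In symbols: (P → ¬R) ↔ ¬Q

¬R = ¬F = T
P → ¬R = T → T = T
¬Q = ¬T = F
(P → ¬R) ↔ ¬Q = T ↔ F = F
So Statement 2 is false.

Statement 1 F; Statement 2 F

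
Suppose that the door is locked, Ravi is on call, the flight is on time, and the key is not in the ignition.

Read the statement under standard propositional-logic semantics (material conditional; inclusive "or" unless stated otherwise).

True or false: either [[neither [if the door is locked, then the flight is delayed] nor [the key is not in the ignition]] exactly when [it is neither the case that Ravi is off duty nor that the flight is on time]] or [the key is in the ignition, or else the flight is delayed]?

True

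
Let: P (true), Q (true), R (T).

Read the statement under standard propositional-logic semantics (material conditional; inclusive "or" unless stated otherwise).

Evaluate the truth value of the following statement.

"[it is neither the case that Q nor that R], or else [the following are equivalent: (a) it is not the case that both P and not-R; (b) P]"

true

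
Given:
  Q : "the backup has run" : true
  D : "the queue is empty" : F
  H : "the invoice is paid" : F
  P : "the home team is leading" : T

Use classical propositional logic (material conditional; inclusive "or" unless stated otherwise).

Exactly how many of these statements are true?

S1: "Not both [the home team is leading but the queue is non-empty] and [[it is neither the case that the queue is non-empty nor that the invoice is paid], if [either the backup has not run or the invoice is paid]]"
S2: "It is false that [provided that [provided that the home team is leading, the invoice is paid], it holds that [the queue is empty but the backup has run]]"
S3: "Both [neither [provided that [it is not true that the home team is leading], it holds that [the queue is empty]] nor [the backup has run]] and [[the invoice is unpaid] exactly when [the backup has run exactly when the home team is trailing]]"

S1: Parsed as (P & ~D) nand ((~Q | H) -> (~D nor H))

~D = ~F = T
P & ~D = T & T = T
~Q = ~T = F
~Q | H = F | F = F
~D = ~F = T
~D nor H = T nor F = F
(~Q | H) -> (~D nor H) = F -> F = T
(P & ~D) nand ((~Q | H) -> (~D nor H)) = T nand T = F
Hence S1 is false.

S2: Formalization: ~((P -> H) -> (D & Q))

P -> H = T -> F = F
D & Q = F & T = F
(P -> H) -> (D & Q) = F -> F = T
~((P -> H) -> (D & Q)) = ~T = F
So S2 is false.

S3: This is ((~P -> D) nor Q) & (~H <-> (Q <-> ~P)).

~P = ~T = F
~P -> D = F -> F = T
(~P -> D) nor Q = T nor T = F
~H = ~F = T
~P = ~T = F
Q <-> ~P = T <-> F = F
~H <-> (Q <-> ~P) = T <-> F = F
((~P -> D) nor Q) & (~H <-> (Q <-> ~P)) = F & F = F
Thus S3 is false.

Count: 0.

0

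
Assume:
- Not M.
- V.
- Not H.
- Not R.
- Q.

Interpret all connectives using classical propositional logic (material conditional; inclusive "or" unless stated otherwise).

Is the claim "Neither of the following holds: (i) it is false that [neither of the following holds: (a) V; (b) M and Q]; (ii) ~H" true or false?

False.

In symbols: not (V nor (M and Q)) nor not H

M and Q = False and True = False
V nor (M and Q) = True nor False = False
not (V nor (M and Q)) = not False = True
not H = not False = True
not (V nor (M and Q)) nor not H = True nor True = False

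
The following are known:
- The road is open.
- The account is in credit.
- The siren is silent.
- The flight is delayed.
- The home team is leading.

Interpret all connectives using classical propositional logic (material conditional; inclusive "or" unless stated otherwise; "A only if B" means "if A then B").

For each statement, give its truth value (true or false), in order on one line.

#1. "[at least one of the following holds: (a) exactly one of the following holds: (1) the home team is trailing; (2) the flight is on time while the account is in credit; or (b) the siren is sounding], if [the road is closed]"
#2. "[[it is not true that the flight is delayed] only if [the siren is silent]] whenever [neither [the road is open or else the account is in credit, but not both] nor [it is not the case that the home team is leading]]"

Let P = "the road is closed" (False), U = "the home team is leading" (True), S = "the flight is delayed" (True), Q = "the account is overdrawn" (False), R = "the siren is sounding" (False).

#1: This is P -> ((not U xor (not S and not Q)) or R).

not U = not True = False
not S = not True = False
not Q = not False = True
not S and not Q = False and True = False
not U xor (not S and not Q) = False xor False = False
(not U xor (not S and not Q)) or R = False or False = False
P -> ((not U xor (not S and not Q)) or R) = False -> False = True
So #1 is true.

#2: In symbols: ((not P xor not Q) nor not U) -> (not S -> not R)

not P = not False = True
not Q = not False = True
not P xor not Q = True xor True = False
not U = not True = False
(not P xor not Q) nor not U = False nor False = True
not S = not True = False
not R = not False = True
not S -> not R = False -> True = True
((not P xor not Q) nor not U) -> (not S -> not R) = True -> True = True
So #2 is true.

#1 true; #2 true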